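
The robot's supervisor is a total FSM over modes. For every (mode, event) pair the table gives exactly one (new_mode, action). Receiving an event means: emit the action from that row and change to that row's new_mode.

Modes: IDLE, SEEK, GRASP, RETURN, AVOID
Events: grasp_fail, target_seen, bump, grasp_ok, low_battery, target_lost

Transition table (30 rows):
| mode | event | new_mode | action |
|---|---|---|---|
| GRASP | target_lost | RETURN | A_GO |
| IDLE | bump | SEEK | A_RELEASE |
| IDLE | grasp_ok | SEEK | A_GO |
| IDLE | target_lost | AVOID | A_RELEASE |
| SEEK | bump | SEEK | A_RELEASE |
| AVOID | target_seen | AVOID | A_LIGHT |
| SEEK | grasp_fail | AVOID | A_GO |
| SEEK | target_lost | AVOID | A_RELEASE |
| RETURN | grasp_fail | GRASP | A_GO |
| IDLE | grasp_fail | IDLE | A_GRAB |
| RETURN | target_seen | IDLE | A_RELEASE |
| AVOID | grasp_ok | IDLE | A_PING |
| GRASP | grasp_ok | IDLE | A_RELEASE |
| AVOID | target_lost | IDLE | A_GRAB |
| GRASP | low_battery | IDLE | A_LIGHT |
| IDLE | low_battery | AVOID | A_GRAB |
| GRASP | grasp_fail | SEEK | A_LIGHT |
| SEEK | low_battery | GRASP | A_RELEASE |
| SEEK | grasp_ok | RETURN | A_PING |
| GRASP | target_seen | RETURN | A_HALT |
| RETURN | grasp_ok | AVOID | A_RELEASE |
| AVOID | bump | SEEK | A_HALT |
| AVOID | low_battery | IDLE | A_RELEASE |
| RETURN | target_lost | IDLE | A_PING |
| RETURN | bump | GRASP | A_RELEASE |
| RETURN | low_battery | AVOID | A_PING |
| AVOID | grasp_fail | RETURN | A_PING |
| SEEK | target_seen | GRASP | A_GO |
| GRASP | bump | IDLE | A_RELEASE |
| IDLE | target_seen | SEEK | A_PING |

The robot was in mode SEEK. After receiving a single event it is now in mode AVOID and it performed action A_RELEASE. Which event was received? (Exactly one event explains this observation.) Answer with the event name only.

target_lost

try grasp_fail: (SEEK, grasp_fail) → (AVOID, A_GO)
try target_seen: (SEEK, target_seen) → (GRASP, A_GO)
try bump: (SEEK, bump) → (SEEK, A_RELEASE)
try grasp_ok: (SEEK, grasp_ok) → (RETURN, A_PING)
try low_battery: (SEEK, low_battery) → (GRASP, A_RELEASE)
try target_lost: (SEEK, target_lost) → (AVOID, A_RELEASE)  ← matches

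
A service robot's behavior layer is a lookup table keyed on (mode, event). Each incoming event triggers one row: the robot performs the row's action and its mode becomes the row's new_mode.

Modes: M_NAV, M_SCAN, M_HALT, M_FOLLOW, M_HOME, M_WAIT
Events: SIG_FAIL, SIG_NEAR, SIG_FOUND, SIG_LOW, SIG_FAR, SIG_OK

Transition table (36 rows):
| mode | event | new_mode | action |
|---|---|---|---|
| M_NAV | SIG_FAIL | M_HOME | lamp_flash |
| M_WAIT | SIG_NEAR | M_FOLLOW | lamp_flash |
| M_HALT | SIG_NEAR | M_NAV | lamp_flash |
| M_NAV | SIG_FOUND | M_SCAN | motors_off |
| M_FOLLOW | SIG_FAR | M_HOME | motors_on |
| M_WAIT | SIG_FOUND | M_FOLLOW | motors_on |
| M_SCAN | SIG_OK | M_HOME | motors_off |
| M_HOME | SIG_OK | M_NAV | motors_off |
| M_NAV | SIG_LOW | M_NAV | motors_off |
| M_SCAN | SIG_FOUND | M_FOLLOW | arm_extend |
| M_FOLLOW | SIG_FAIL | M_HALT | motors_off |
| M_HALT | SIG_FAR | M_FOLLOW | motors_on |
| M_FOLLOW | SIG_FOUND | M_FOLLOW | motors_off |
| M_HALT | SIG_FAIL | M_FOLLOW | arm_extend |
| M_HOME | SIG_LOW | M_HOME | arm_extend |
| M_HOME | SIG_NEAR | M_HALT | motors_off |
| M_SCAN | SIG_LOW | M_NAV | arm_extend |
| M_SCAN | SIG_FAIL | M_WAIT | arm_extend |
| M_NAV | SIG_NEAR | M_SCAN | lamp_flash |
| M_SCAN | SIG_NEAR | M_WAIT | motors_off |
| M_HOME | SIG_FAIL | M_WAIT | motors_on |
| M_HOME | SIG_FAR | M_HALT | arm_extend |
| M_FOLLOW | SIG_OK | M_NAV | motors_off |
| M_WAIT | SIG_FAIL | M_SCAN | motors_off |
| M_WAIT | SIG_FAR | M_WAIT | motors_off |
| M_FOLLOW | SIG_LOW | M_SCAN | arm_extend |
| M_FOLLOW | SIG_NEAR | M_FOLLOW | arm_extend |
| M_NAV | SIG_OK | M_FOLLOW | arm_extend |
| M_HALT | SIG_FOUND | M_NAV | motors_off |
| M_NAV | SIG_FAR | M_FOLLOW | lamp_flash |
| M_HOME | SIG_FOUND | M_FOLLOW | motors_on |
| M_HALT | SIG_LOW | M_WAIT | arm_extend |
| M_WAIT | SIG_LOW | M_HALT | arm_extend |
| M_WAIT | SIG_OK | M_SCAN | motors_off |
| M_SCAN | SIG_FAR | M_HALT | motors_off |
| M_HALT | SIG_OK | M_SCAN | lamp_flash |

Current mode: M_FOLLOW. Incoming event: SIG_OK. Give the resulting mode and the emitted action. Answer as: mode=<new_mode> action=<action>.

mode=M_NAV action=motors_off

current mode = M_FOLLOW; filter table to that mode:
  (M_FOLLOW, SIG_FAR) → (M_HOME, motors_on)
  (M_FOLLOW, SIG_FAIL) → (M_HALT, motors_off)
  (M_FOLLOW, SIG_FOUND) → (M_FOLLOW, motors_off)
  (M_FOLLOW, SIG_OK) → (M_NAV, motors_off)  ← event matches
  (M_FOLLOW, SIG_LOW) → (M_SCAN, arm_extend)
  (M_FOLLOW, SIG_NEAR) → (M_FOLLOW, arm_extend)
event = SIG_OK selects (M_NAV, motors_off)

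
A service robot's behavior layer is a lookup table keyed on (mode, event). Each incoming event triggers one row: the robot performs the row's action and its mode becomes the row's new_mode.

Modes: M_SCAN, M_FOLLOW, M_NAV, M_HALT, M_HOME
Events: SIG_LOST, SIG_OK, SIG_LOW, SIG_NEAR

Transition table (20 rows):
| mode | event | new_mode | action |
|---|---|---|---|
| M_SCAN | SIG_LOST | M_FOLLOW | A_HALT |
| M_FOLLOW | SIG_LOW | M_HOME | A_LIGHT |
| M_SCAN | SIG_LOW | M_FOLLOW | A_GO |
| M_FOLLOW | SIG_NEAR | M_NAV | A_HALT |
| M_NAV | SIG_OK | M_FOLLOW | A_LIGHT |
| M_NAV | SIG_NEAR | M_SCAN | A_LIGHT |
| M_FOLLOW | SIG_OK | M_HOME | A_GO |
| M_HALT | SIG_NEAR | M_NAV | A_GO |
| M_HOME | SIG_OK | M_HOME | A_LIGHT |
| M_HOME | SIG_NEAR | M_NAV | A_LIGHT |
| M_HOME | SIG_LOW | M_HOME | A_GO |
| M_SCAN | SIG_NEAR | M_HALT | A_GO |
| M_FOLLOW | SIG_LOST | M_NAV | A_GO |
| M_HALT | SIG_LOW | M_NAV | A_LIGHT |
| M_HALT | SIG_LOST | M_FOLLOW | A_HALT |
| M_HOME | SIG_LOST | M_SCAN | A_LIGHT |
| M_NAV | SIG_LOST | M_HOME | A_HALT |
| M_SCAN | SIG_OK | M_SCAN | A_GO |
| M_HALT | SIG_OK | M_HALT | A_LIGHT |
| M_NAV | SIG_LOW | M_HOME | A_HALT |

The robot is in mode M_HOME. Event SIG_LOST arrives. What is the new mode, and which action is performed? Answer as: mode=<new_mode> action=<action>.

mode=M_SCAN action=A_LIGHT

current mode = M_HOME; filter table to that mode:
  (M_HOME, SIG_OK) → (M_HOME, A_LIGHT)
  (M_HOME, SIG_NEAR) → (M_NAV, A_LIGHT)
  (M_HOME, SIG_LOW) → (M_HOME, A_GO)
  (M_HOME, SIG_LOST) → (M_SCAN, A_LIGHT)  ← event matches
event = SIG_LOST selects (M_SCAN, A_LIGHT)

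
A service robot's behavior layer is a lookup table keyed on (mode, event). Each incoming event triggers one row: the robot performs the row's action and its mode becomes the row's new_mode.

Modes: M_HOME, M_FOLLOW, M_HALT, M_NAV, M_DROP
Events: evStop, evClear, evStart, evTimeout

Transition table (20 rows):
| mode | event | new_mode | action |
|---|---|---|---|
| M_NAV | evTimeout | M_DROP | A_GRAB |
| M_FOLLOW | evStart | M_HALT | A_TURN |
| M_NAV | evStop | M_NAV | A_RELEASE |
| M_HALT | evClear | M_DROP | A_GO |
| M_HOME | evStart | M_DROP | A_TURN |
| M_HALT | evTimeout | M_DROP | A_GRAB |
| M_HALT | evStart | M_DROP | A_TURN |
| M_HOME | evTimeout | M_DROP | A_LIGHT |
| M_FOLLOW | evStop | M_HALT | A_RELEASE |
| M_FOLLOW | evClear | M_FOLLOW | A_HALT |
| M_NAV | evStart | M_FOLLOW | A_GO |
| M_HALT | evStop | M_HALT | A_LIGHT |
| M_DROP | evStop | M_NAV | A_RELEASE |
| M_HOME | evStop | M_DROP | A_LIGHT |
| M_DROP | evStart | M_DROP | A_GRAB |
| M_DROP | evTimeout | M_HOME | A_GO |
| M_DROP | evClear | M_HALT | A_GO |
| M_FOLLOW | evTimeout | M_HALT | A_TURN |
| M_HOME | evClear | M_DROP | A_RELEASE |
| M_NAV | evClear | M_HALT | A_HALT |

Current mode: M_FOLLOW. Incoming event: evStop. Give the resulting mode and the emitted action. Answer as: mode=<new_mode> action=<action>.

mode=M_HALT action=A_RELEASE

current mode = M_FOLLOW; filter table to that mode:
  (M_FOLLOW, evStart) → (M_HALT, A_TURN)
  (M_FOLLOW, evStop) → (M_HALT, A_RELEASE)  ← event matches
  (M_FOLLOW, evClear) → (M_FOLLOW, A_HALT)
  (M_FOLLOW, evTimeout) → (M_HALT, A_TURN)
event = evStop selects (M_HALT, A_RELEASE)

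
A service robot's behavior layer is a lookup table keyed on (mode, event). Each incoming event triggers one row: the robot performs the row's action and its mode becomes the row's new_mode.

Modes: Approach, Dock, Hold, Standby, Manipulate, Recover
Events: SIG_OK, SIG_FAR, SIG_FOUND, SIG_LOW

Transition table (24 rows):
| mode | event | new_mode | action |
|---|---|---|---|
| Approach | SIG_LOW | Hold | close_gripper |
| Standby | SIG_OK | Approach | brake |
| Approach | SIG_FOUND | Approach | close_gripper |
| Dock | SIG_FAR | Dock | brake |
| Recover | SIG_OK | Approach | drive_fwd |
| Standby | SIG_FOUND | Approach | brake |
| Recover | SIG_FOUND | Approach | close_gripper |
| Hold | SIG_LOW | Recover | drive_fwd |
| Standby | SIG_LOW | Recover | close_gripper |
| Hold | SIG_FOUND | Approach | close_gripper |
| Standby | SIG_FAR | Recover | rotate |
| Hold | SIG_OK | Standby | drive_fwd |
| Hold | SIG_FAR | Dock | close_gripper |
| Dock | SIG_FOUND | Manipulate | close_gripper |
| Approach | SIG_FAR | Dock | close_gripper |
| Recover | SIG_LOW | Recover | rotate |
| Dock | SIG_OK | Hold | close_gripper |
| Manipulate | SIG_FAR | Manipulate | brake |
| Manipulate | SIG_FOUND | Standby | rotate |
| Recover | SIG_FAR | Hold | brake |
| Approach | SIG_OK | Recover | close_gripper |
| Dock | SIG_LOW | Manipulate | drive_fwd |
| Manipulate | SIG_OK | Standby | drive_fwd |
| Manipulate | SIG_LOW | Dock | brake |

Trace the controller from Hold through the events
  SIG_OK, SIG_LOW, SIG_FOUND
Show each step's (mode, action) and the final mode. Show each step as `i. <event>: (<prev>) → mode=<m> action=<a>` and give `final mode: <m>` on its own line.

final mode: Approach

1. SIG_OK: (Hold) → mode=Standby action=drive_fwd
2. SIG_LOW: (Standby) → mode=Recover action=close_gripper
3. SIG_FOUND: (Recover) → mode=Approach action=close_gripper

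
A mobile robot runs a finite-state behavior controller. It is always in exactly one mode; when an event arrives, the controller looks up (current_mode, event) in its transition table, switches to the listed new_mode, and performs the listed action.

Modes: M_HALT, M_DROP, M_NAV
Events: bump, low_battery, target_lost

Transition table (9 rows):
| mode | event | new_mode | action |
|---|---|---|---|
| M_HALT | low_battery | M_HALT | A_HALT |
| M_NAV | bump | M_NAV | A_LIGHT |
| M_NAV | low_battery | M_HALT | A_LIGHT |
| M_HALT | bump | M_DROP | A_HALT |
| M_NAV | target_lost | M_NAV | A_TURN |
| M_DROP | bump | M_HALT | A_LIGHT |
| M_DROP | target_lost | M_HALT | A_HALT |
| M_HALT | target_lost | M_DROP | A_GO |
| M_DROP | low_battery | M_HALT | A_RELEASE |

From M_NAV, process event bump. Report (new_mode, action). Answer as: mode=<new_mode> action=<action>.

mode=M_NAV action=A_LIGHT

current mode = M_NAV; filter table to that mode:
  (M_NAV, bump) → (M_NAV, A_LIGHT)  ← event matches
  (M_NAV, low_battery) → (M_HALT, A_LIGHT)
  (M_NAV, target_lost) → (M_NAV, A_TURN)
event = bump selects (M_NAV, A_LIGHT)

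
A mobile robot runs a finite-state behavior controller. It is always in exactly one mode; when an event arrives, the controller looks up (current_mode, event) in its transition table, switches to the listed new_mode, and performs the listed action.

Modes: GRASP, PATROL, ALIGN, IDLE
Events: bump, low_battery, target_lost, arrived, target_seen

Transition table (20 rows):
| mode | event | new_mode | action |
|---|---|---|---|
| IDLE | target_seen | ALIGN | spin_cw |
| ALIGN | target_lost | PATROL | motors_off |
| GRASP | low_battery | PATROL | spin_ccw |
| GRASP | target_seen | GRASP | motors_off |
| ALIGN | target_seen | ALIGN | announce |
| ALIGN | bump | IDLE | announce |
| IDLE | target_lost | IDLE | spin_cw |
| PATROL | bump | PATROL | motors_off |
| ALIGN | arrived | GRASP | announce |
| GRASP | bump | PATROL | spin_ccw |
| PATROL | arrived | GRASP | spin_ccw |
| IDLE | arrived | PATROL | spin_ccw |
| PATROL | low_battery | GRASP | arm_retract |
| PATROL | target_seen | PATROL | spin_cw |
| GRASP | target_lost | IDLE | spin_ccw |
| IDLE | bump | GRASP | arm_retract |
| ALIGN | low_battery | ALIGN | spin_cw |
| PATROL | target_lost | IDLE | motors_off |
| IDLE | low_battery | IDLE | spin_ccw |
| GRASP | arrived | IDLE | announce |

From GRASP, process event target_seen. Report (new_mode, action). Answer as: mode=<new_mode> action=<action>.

mode=GRASP action=motors_off

current mode = GRASP; filter table to that mode:
  (GRASP, low_battery) → (PATROL, spin_ccw)
  (GRASP, target_seen) → (GRASP, motors_off)  ← event matches
  (GRASP, bump) → (PATROL, spin_ccw)
  (GRASP, target_lost) → (IDLE, spin_ccw)
  (GRASP, arrived) → (IDLE, announce)
event = target_seen selects (GRASP, motors_off)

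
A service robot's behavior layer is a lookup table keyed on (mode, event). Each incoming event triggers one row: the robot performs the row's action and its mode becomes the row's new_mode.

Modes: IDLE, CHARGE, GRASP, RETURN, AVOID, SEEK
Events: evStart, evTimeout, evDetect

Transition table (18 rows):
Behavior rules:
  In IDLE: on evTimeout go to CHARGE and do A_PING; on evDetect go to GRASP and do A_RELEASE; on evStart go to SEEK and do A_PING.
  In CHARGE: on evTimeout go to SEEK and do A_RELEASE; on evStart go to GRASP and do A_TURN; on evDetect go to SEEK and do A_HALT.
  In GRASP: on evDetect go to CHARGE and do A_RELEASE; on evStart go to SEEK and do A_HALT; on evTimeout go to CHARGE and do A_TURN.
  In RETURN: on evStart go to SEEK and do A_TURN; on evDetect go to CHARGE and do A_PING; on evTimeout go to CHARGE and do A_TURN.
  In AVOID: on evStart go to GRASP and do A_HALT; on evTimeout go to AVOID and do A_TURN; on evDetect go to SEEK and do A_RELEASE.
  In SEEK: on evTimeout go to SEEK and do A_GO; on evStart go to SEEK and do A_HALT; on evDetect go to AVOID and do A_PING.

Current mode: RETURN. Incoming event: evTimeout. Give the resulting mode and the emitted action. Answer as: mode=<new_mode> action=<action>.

mode=CHARGE action=A_TURN

current mode = RETURN; filter table to that mode:
  (RETURN, evStart) → (SEEK, A_TURN)
  (RETURN, evDetect) → (CHARGE, A_PING)
  (RETURN, evTimeout) → (CHARGE, A_TURN)  ← event matches
event = evTimeout selects (CHARGE, A_TURN)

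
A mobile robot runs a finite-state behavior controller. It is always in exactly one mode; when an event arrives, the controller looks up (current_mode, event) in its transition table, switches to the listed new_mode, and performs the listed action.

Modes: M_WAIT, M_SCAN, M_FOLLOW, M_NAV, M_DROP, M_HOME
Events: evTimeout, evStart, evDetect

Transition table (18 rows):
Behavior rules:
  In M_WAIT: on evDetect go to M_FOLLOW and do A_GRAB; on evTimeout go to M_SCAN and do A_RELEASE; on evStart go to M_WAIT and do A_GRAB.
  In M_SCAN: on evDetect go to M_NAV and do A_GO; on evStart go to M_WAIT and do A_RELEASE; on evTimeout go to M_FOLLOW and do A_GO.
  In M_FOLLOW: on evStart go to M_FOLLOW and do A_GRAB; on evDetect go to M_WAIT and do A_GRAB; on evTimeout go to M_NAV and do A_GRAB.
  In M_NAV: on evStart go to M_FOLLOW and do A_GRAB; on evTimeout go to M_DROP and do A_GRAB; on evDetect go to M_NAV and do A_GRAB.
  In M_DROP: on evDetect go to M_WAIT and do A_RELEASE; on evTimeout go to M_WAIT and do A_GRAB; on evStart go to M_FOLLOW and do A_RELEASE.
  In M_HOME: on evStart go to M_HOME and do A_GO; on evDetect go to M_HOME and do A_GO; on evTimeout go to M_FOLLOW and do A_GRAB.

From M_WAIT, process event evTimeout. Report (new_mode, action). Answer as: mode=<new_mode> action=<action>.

mode=M_SCAN action=A_RELEASE

current mode = M_WAIT; filter table to that mode:
  (M_WAIT, evDetect) → (M_FOLLOW, A_GRAB)
  (M_WAIT, evTimeout) → (M_SCAN, A_RELEASE)  ← event matches
  (M_WAIT, evStart) → (M_WAIT, A_GRAB)
event = evTimeout selects (M_SCAN, A_RELEASE)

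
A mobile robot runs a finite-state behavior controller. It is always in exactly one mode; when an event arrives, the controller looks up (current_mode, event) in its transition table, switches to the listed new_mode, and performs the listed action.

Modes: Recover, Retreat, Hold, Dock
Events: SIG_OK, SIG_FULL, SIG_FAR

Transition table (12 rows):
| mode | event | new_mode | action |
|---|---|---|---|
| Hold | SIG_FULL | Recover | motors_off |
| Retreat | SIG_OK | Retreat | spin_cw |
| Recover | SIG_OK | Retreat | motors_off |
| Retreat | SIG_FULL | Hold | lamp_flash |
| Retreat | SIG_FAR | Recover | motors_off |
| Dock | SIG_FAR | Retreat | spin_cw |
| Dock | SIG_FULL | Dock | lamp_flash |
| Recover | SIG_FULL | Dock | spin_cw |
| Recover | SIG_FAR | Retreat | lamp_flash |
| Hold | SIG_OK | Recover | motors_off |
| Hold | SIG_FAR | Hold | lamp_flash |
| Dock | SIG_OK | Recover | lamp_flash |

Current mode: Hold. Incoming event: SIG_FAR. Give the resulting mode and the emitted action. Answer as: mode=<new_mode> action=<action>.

mode=Hold action=lamp_flash

current mode = Hold; filter table to that mode:
  (Hold, SIG_FULL) → (Recover, motors_off)
  (Hold, SIG_OK) → (Recover, motors_off)
  (Hold, SIG_FAR) → (Hold, lamp_flash)  ← event matches
event = SIG_FAR selects (Hold, lamp_flash)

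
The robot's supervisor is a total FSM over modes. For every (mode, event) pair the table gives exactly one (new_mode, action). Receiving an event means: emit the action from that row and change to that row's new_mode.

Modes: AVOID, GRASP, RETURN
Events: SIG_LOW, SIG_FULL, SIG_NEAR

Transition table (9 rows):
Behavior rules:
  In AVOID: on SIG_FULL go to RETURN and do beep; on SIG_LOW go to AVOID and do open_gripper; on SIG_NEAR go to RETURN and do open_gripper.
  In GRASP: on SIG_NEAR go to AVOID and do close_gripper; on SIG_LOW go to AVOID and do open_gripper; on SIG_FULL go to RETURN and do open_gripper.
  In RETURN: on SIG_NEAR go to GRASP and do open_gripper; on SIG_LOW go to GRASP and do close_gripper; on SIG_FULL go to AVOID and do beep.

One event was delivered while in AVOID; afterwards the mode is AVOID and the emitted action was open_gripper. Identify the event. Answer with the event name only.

SIG_LOW

try SIG_LOW: (AVOID, SIG_LOW) → (AVOID, open_gripper)  ← matches
try SIG_FULL: (AVOID, SIG_FULL) → (RETURN, beep)
try SIG_NEAR: (AVOID, SIG_NEAR) → (RETURN, open_gripper)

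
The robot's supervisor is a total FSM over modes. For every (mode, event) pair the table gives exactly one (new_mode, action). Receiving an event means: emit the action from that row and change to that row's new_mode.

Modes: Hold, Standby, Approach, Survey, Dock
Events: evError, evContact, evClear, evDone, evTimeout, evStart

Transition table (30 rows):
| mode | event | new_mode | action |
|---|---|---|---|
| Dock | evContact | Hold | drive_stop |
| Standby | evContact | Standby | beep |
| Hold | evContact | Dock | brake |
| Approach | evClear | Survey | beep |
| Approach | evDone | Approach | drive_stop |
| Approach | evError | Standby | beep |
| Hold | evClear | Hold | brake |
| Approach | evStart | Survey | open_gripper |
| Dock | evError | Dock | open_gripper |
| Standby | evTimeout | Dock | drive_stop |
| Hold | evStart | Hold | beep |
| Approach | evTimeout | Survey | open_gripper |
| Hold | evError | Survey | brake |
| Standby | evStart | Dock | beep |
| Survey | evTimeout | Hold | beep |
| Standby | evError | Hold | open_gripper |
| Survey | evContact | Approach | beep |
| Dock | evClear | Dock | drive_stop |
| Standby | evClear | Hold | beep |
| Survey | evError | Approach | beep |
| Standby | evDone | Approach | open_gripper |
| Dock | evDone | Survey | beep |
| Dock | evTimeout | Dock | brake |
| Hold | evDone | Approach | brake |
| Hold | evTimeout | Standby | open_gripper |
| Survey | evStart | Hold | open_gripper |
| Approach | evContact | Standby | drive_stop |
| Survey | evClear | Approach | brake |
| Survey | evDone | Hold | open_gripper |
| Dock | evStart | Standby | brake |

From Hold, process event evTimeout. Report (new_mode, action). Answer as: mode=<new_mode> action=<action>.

mode=Standby action=open_gripper

current mode = Hold; filter table to that mode:
  (Hold, evContact) → (Dock, brake)
  (Hold, evClear) → (Hold, brake)
  (Hold, evStart) → (Hold, beep)
  (Hold, evError) → (Survey, brake)
  (Hold, evDone) → (Approach, brake)
  (Hold, evTimeout) → (Standby, open_gripper)  ← event matches
event = evTimeout selects (Standby, open_gripper)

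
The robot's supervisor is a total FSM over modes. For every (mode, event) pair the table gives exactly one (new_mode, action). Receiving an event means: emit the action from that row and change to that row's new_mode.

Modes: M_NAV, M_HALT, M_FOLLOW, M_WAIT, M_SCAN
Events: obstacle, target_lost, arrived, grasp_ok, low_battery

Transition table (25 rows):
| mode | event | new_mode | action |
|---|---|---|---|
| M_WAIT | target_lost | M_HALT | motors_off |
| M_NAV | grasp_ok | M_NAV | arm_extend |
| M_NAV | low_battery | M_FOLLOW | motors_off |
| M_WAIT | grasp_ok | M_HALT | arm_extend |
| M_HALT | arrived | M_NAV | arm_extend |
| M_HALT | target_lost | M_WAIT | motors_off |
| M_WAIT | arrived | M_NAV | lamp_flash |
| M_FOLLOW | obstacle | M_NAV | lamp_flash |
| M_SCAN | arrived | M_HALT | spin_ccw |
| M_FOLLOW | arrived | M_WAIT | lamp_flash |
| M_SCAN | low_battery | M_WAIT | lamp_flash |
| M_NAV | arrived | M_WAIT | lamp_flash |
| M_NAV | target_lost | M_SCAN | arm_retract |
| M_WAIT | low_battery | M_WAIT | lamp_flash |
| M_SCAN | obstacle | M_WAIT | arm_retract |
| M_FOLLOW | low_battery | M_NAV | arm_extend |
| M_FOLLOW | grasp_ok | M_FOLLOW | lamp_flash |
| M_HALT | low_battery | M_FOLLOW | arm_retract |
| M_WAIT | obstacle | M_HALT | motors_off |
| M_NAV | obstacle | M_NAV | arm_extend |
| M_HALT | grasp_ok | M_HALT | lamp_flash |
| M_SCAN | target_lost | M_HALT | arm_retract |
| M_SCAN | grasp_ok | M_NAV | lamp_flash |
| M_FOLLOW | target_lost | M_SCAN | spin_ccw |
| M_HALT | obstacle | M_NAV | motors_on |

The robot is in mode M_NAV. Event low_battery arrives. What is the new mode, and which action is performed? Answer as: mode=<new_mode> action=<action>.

mode=M_FOLLOW action=motors_off

current mode = M_NAV; filter table to that mode:
  (M_NAV, grasp_ok) → (M_NAV, arm_extend)
  (M_NAV, low_battery) → (M_FOLLOW, motors_off)  ← event matches
  (M_NAV, arrived) → (M_WAIT, lamp_flash)
  (M_NAV, target_lost) → (M_SCAN, arm_retract)
  (M_NAV, obstacle) → (M_NAV, arm_extend)
event = low_battery selects (M_FOLLOW, motors_off)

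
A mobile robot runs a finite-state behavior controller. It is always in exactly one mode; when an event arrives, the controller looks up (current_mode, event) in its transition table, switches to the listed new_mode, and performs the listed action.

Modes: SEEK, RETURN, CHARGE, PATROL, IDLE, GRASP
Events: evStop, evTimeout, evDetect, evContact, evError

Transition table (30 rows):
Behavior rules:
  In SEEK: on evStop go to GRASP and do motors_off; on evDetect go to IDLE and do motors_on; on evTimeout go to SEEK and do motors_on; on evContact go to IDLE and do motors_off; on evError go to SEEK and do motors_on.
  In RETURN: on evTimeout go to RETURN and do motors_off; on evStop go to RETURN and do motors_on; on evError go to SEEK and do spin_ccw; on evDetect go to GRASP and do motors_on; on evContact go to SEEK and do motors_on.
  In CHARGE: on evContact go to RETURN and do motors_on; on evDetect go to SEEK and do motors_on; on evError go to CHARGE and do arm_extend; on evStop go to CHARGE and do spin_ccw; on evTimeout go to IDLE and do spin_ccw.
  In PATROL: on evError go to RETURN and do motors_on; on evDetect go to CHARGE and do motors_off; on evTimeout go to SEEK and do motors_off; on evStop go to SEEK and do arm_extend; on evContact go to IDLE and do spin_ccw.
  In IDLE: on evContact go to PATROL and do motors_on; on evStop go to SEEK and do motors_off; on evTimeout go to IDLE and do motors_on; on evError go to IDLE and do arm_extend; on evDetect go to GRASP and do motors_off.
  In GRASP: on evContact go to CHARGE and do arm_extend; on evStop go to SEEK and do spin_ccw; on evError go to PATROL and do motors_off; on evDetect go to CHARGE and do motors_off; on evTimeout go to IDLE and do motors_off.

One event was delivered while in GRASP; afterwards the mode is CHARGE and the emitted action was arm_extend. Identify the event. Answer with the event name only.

evContact

try evStop: (GRASP, evStop) → (SEEK, spin_ccw)
try evTimeout: (GRASP, evTimeout) → (IDLE, motors_off)
try evDetect: (GRASP, evDetect) → (CHARGE, motors_off)
try evContact: (GRASP, evContact) → (CHARGE, arm_extend)  ← matches
try evError: (GRASP, evError) → (PATROL, motors_off)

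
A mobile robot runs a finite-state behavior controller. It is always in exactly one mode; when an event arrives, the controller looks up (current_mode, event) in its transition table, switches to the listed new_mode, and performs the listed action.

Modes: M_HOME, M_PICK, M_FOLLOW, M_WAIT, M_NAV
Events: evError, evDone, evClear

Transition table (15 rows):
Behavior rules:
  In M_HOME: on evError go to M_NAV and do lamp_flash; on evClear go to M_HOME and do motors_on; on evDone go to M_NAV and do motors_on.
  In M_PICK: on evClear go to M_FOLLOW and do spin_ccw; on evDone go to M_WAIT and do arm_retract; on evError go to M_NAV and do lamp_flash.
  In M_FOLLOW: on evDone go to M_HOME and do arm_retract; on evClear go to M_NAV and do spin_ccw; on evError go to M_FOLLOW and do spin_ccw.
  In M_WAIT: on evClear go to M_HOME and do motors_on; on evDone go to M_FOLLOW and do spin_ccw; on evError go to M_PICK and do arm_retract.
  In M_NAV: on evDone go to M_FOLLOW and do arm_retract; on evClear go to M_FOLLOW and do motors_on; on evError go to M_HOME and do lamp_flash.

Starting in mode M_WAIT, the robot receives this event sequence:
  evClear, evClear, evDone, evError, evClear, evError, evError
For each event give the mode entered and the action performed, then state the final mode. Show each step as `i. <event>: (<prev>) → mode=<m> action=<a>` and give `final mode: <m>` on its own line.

final mode: M_HOME

1. evClear: (M_WAIT) → mode=M_HOME action=motors_on
2. evClear: (M_HOME) → mode=M_HOME action=motors_on
3. evDone: (M_HOME) → mode=M_NAV action=motors_on
4. evError: (M_NAV) → mode=M_HOME action=lamp_flash
5. evClear: (M_HOME) → mode=M_HOME action=motors_on
6. evError: (M_HOME) → mode=M_NAV action=lamp_flash
7. evError: (M_NAV) → mode=M_HOME action=lamp_flash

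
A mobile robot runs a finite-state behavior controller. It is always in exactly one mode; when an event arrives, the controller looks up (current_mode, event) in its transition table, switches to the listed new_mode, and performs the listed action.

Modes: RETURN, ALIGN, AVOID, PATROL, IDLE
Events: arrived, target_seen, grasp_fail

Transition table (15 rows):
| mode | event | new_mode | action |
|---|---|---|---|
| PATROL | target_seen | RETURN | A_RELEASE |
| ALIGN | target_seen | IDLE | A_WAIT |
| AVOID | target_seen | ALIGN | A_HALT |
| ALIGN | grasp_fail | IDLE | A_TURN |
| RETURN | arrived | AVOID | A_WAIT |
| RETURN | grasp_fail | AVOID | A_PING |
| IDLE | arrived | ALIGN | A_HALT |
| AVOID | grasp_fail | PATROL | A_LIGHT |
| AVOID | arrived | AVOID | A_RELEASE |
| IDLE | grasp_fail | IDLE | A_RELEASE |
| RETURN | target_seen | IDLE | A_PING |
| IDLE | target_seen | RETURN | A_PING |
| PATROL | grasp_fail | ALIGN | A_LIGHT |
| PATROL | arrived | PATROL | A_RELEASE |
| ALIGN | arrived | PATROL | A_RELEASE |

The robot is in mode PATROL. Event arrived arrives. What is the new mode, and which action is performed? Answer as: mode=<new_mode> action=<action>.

mode=PATROL action=A_RELEASE

current mode = PATROL; filter table to that mode:
  (PATROL, target_seen) → (RETURN, A_RELEASE)
  (PATROL, grasp_fail) → (ALIGN, A_LIGHT)
  (PATROL, arrived) → (PATROL, A_RELEASE)  ← event matches
event = arrived selects (PATROL, A_RELEASE)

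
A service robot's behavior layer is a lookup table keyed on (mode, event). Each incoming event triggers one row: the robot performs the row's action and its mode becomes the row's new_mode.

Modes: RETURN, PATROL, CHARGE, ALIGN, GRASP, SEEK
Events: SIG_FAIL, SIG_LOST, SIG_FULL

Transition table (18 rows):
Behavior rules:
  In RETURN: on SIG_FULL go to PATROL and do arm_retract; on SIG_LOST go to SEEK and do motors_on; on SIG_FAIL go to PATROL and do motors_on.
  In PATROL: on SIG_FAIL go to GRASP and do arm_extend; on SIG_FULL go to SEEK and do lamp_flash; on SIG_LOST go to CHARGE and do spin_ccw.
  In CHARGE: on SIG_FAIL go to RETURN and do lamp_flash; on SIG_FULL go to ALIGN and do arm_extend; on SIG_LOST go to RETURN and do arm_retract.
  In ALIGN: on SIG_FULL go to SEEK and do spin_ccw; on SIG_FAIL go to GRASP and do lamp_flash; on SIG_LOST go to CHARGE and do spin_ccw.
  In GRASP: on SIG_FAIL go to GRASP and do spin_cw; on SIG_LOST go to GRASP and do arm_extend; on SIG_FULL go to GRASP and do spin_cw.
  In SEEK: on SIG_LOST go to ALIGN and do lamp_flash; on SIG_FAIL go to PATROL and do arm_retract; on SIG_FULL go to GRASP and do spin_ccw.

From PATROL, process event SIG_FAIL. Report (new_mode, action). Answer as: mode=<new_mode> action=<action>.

current mode = PATROL; filter table to that mode:
  (PATROL, SIG_FAIL) → (GRASP, arm_extend)  ← event matches
  (PATROL, SIG_FULL) → (SEEK, lamp_flash)
  (PATROL, SIG_LOST) → (CHARGE, spin_ccw)
event = SIG_FAIL selects (GRASP, arm_extend)

mode=GRASP action=arm_extend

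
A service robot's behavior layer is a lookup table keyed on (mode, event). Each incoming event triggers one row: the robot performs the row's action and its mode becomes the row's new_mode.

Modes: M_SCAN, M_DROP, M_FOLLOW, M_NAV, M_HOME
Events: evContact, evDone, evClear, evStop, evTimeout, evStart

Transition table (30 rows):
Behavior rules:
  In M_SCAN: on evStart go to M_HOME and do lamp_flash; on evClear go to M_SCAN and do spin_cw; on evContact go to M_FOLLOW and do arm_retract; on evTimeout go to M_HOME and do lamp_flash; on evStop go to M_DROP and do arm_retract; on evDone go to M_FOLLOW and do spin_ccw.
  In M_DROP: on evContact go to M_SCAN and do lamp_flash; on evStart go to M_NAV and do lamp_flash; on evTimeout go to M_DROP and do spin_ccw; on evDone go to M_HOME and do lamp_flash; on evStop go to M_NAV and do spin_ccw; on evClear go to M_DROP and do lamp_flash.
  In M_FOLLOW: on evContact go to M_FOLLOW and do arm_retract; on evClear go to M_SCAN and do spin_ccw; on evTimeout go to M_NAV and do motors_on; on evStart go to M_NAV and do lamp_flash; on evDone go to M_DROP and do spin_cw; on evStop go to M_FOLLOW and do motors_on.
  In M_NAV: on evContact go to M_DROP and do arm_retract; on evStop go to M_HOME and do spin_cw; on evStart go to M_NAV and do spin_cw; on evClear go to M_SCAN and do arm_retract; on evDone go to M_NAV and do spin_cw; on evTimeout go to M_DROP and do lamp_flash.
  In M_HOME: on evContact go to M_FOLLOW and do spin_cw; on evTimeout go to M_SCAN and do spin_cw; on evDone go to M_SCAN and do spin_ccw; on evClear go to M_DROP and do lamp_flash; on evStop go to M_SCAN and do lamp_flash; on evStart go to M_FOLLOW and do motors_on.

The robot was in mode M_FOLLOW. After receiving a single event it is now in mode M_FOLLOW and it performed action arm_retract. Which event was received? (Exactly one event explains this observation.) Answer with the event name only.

evContact

try evContact: (M_FOLLOW, evContact) → (M_FOLLOW, arm_retract)  ← matches
try evDone: (M_FOLLOW, evDone) → (M_DROP, spin_cw)
try evClear: (M_FOLLOW, evClear) → (M_SCAN, spin_ccw)
try evStop: (M_FOLLOW, evStop) → (M_FOLLOW, motors_on)
try evTimeout: (M_FOLLOW, evTimeout) → (M_NAV, motors_on)
try evStart: (M_FOLLOW, evStart) → (M_NAV, lamp_flash)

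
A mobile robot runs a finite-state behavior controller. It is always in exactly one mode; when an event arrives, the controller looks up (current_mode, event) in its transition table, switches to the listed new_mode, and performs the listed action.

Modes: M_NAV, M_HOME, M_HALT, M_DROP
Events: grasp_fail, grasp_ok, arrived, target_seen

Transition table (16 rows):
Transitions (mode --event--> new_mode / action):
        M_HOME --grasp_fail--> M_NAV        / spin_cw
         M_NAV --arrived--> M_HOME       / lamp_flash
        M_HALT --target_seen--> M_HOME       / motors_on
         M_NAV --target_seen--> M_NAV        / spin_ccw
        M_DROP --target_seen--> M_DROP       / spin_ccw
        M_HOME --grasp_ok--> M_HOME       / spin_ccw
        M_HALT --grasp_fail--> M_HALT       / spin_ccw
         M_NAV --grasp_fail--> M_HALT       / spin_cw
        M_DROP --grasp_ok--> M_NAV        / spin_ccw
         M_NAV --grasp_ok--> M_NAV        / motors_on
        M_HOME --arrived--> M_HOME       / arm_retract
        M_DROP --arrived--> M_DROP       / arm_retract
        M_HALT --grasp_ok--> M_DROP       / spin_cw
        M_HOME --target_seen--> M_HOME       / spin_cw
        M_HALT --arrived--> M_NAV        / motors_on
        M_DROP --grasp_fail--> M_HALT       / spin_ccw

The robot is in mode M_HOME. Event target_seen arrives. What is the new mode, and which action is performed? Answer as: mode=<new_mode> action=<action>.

mode=M_HOME action=spin_cw

current mode = M_HOME; filter table to that mode:
  (M_HOME, grasp_fail) → (M_NAV, spin_cw)
  (M_HOME, grasp_ok) → (M_HOME, spin_ccw)
  (M_HOME, arrived) → (M_HOME, arm_retract)
  (M_HOME, target_seen) → (M_HOME, spin_cw)  ← event matches
event = target_seen selects (M_HOME, spin_cw)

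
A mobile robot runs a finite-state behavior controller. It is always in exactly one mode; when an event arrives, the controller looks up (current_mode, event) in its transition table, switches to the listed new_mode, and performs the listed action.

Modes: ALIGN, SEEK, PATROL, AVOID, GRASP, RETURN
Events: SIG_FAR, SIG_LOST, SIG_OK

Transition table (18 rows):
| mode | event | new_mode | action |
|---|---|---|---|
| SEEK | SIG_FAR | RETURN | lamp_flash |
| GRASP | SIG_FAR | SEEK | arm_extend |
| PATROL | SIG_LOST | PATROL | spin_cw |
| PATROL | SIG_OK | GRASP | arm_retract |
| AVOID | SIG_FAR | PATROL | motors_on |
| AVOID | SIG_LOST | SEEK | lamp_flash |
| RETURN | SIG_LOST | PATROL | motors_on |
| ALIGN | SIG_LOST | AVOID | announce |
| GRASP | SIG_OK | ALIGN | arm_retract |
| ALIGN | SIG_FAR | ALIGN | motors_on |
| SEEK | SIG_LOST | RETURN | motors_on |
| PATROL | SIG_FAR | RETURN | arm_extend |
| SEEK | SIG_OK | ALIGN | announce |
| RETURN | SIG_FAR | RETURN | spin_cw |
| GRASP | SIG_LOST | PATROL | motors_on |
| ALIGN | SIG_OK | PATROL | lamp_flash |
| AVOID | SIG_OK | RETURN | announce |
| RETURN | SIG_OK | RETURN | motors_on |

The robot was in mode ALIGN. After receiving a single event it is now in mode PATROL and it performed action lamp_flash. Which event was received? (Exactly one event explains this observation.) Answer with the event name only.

try SIG_FAR: (ALIGN, SIG_FAR) → (ALIGN, motors_on)
try SIG_LOST: (ALIGN, SIG_LOST) → (AVOID, announce)
try SIG_OK: (ALIGN, SIG_OK) → (PATROL, lamp_flash)  ← matches

SIG_OK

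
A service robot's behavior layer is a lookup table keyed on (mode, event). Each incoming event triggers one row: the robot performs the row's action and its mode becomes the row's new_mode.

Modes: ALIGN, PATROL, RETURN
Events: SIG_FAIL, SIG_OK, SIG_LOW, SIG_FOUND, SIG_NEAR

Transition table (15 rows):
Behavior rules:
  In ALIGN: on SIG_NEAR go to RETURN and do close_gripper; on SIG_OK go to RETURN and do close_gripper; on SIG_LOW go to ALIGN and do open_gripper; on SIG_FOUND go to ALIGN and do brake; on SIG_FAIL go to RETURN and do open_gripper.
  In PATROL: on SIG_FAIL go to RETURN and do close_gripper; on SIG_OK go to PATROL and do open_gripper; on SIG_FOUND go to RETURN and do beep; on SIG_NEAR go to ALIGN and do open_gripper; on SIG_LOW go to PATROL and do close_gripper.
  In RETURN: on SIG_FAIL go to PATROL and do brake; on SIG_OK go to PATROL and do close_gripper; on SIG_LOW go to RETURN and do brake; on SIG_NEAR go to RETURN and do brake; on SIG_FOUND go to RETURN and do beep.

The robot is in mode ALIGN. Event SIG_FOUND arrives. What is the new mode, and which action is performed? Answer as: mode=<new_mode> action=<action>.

mode=ALIGN action=brake

current mode = ALIGN; filter table to that mode:
  (ALIGN, SIG_NEAR) → (RETURN, close_gripper)
  (ALIGN, SIG_OK) → (RETURN, close_gripper)
  (ALIGN, SIG_LOW) → (ALIGN, open_gripper)
  (ALIGN, SIG_FOUND) → (ALIGN, brake)  ← event matches
  (ALIGN, SIG_FAIL) → (RETURN, open_gripper)
event = SIG_FOUND selects (ALIGN, brake)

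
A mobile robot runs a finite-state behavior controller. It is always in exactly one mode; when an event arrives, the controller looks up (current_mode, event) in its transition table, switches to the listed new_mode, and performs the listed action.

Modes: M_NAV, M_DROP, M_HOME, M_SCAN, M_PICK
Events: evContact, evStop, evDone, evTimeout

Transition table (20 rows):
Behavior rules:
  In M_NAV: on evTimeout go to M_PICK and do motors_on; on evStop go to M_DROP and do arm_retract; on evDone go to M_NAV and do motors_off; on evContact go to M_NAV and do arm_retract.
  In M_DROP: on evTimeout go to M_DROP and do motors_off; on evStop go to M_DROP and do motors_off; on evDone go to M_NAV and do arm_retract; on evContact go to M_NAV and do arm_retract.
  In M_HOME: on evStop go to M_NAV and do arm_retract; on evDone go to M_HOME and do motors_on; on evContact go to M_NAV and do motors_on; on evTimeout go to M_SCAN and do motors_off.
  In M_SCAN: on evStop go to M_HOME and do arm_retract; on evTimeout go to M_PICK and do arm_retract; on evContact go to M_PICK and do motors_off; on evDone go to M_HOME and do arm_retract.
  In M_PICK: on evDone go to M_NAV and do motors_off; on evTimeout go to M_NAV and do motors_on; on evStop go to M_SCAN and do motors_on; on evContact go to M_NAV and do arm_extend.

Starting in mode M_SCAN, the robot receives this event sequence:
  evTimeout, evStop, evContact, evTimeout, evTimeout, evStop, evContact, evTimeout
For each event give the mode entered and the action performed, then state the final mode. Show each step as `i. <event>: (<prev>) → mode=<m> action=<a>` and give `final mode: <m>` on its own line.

1. evTimeout: (M_SCAN) → mode=M_PICK action=arm_retract
2. evStop: (M_PICK) → mode=M_SCAN action=motors_on
3. evContact: (M_SCAN) → mode=M_PICK action=motors_off
4. evTimeout: (M_PICK) → mode=M_NAV action=motors_on
5. evTimeout: (M_NAV) → mode=M_PICK action=motors_on
6. evStop: (M_PICK) → mode=M_SCAN action=motors_on
7. evContact: (M_SCAN) → mode=M_PICK action=motors_off
8. evTimeout: (M_PICK) → mode=M_NAV action=motors_on

final mode: M_NAV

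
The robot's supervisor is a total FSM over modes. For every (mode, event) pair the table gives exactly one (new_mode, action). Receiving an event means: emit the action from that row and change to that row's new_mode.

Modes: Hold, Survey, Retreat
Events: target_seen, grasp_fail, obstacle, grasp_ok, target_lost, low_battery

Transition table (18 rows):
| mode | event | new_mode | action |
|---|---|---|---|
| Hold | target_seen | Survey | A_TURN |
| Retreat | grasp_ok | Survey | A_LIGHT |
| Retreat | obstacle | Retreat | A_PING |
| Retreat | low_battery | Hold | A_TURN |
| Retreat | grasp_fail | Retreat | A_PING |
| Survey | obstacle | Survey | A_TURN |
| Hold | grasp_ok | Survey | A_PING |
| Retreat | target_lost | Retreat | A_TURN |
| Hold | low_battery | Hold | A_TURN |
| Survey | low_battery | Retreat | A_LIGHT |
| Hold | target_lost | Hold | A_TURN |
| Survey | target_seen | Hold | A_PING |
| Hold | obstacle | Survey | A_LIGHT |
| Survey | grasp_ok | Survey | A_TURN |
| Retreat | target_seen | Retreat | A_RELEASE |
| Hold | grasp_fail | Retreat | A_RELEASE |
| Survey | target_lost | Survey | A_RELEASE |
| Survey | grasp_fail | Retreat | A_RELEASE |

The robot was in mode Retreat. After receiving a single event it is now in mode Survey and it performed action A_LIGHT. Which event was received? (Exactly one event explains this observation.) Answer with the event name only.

grasp_ok

try target_seen: (Retreat, target_seen) → (Retreat, A_RELEASE)
try grasp_fail: (Retreat, grasp_fail) → (Retreat, A_PING)
try obstacle: (Retreat, obstacle) → (Retreat, A_PING)
try grasp_ok: (Retreat, grasp_ok) → (Survey, A_LIGHT)  ← matches
try target_lost: (Retreat, target_lost) → (Retreat, A_TURN)
try low_battery: (Retreat, low_battery) → (Hold, A_TURN)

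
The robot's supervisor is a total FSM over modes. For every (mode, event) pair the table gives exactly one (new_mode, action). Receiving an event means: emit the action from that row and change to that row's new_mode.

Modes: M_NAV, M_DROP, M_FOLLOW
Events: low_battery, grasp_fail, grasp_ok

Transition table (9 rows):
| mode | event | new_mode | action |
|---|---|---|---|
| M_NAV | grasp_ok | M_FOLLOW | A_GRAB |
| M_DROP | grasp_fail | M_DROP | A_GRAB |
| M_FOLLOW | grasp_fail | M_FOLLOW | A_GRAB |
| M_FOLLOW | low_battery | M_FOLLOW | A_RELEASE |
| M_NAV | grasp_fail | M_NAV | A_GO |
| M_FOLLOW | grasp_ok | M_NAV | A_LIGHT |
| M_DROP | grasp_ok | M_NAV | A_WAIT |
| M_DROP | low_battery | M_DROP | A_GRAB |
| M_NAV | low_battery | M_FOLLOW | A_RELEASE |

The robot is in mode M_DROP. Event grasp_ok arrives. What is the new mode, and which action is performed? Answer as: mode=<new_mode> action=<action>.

current mode = M_DROP; filter table to that mode:
  (M_DROP, grasp_fail) → (M_DROP, A_GRAB)
  (M_DROP, grasp_ok) → (M_NAV, A_WAIT)  ← event matches
  (M_DROP, low_battery) → (M_DROP, A_GRAB)
event = grasp_ok selects (M_NAV, A_WAIT)

mode=M_NAV action=A_WAIT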